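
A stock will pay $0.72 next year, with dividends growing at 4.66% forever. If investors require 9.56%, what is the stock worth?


Formula: P = D1 / (r - g)
Spread: r - g = 0.0956 - 0.0466 = 0.049
Substituting: P = $0.72 / 0.049
P = $14.69

$14.69


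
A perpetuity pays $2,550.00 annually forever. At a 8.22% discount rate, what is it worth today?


Formula: PV = C / r
Substituting: PV = $2,550.00 / 0.0822
PV = $31,021.90

$31,021.90


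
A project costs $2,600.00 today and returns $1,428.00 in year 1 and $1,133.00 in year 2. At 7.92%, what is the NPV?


Formula: NPV = C0 + C1/(1+r) + C2/(1+r)^2
Discount C1: $1,428.00 / (1 + 0.0792) = $1,323.20
Discount C2: $1,133.00 / (1 + 0.0792)^2 = $972.81
NPV = -$2,600.00 + $1,323.20 + $972.81 = -$303.99

-$303.99


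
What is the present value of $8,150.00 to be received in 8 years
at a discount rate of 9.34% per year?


Formula: PV = FV / (1 + r)^n
Substituting: PV = $8,150.00 / (1 + 0.0934)^8
Discount factor: (1.0934)^8 = 2.042832
PV = $8,150.00 / 2.042832 = $3,989.56

$3,989.56


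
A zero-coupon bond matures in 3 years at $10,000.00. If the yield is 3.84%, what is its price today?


Formula: Price = FV / (1 + r)^n
Substituting: Price = $10,000.00 / (1 + 0.0384)^3
Discount factor: (1.0384)^3 = 1.11968
Price = $10,000.00 / 1.11968 = $8,931.12

$8,931.12


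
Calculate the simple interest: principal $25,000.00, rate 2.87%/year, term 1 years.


Formula: I = P * r * t
Substituting: I = $25,000.00 * 0.0287 * 1
Step: I = $25,000.00 * 0.0287
I = $717.50

$717.50


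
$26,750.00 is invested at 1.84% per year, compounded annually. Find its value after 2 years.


Formula: FV = P * (1 + r)^n
Substituting: FV = $26,750.00 * (1 + 0.0184)^2
Growth factor: (1.0184)^2 = 1.037139
FV = $26,750.00 * 1.037139 = $27,743.46

$27,743.46


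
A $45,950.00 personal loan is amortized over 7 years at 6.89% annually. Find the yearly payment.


Formula: PMT = PV * r / (1 - (1+r)^(-n))
Denominator: 1 - (1 + 0.0689)^(-7) = 0.37275
Numerator: $45,950.00 * 0.0689 = 3165.955
PMT = 3165.955 / 0.37275 = $8,493.50

$8,493.50


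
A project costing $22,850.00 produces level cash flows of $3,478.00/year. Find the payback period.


Formula: Payback = investment / annual cash flow
Substituting: Payback = $22,850.00 / $3,478.00
Payback = 6.5699 years

6.5699 years


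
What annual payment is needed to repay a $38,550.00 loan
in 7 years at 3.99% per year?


Formula: PMT = PV * r / (1 - (1+r)^(-n))
Denominator: 1 - (1 + 0.0399)^(-7) = 0.239571
Numerator: $38,550.00 * 0.0399 = 1538.145
PMT = 1538.145 / 0.239571 = $6,420.43

$6,420.43


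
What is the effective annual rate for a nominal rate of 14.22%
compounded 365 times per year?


Formula: EAR = (1 + r/m)^m - 1
Period rate: r/m = 0.1422 / 365 = 0.00039
Compounding: (1 + 0.00039)^365 = 1.152775
EAR = 1.152775 - 1 = 0.152775

0.152775


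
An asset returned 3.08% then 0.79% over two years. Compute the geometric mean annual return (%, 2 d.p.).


Formula: Geometric mean = ((1+r1)*(1+r2))^(1/2) - 1
Product: (1 + 0.0308) * (1 + 0.0079) = 1.0308 * 1.0079 = 1.038943
Square root: 1.038943^0.5 = 1.019286
Geometric mean = 1.019286 - 1 = 0.019286
As percentage: 1.93%

1.93%


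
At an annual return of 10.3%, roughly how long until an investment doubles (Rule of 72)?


Formula: Years ≈ 72 / r
Substituting: Years ≈ 72 / 10.3
Years ≈ 7.0

7.0 years


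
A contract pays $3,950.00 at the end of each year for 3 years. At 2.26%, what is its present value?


Formula: PV = PMT * (1 - (1+r)^(-n)) / r
Discount factor: (1 + 0.0226)^(-3) = 0.935153
Bracket: 1 - 0.935153 = 0.064847
PV = $3,950.00 * 0.064847 / 0.0226 = $11,333.89

$11,333.89


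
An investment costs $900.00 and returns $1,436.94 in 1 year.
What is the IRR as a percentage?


Formula: IRR = C1/C0 - 1
Substituting: IRR = $1,436.94 / $900.00 - 1
Ratio: 1.5966 - 1 = 0.5966
IRR = 59.66%

59.66%


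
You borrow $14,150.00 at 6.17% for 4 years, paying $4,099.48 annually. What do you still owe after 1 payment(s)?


Formula: Balance = PV*(1+r)^k - PMT*((1+r)^k - 1)/r
Growth: (1 + 0.0617)^1 = 1.0617
Accumulated factor: ((1+r)^k - 1)/r = 1.0
Balance = $14,150.00 * 1.0617 - $4,099.48 * 1.0
Balance = $10,923.58

$10,923.58


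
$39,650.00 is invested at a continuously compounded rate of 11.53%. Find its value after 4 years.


Formula: FV = P * e^(r*t)
Exponent: r*t = 0.1153 * 4 = 0.4612
e^(0.4612) = 1.585976
FV = $39,650.00 * 1.585976 = $62,883.95

$62,883.95


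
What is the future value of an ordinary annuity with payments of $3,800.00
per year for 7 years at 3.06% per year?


Formula: FV = PMT * ((1+r)^n - 1) / r
Growth factor: (1 + 0.0306)^7 = 1.234898
Numerator: 1.234898 - 1 = 0.234898
FV = $3,800.00 * 0.234898 / 0.0306 = $29,170.30

$29,170.30


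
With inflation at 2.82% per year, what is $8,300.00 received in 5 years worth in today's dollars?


Formula: Real value = nominal / (1 + inflation)^years
Price level: (1 + 0.0282)^5 = 1.14918
Real value = $8,300.00 / 1.14918 = $7,222.54

$7,222.54


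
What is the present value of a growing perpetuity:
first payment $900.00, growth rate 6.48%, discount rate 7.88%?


Formula: PV = C / (r - g)
Spread: r - g = 0.0788 - 0.0648 = 0.014
Substituting: PV = $900.00 / 0.014
PV = $64,285.71

$64,285.71


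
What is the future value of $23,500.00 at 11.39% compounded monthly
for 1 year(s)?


Formula: FV = P * (1 + r/m)^(m*t)
Period rate: r/m = 0.1139 / 12 = 0.009492
Total periods: m*t = 12 * 1 = 12
Growth factor: (1 + 0.009492)^12 = 1.120038
FV = $23,500.00 * 1.120038 = $26,320.90

$26,320.90


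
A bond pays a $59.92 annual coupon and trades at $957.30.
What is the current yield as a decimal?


Formula: Current yield = annual coupon / price
Substituting: CY = $59.92 / $957.30
CY = 0.062593

0.062593


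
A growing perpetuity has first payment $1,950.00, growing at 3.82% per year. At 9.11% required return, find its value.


Formula: PV = C / (r - g)
Spread: r - g = 0.0911 - 0.0382 = 0.0529
Substituting: PV = $1,950.00 / 0.0529
PV = $36,862.00

$36,862.00


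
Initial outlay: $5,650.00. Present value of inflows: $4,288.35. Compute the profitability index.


Formula: PI = PV(cash flows) / initial investment
Substituting: PI = $4,288.35 / $5,650.00
PI = 0.759

0.759


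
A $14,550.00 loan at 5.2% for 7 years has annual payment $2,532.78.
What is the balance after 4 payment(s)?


Formula: Balance = PV*(1+r)^k - PMT*((1+r)^k - 1)/r
Growth: (1 + 0.052)^4 = 1.224794
Accumulated factor: ((1+r)^k - 1)/r = 4.322957
Balance = $14,550.00 * 1.224794 - $2,532.78 * 4.322957
Balance = $6,871.65

$6,871.65


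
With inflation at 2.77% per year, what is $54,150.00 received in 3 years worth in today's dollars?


Formula: Real value = nominal / (1 + inflation)^years
Price level: (1 + 0.0277)^3 = 1.085423
Real value = $54,150.00 / 1.085423 = $49,888.38

$49,888.38


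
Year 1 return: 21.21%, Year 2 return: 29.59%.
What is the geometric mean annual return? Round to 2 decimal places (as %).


Formula: Geometric mean = ((1+r1)*(1+r2))^(1/2) - 1
Product: (1 + 0.2121) * (1 + 0.2959) = 1.2121 * 1.2959 = 1.57076
Square root: 1.57076^0.5 = 1.2533
Geometric mean = 1.2533 - 1 = 0.2533
As percentage: 25.33%

25.33%


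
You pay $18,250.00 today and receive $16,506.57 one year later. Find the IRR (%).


Formula: IRR = C1/C0 - 1
Substituting: IRR = $16,506.57 / $18,250.00 - 1
Ratio: 0.90447 - 1 = -0.09553
IRR = -9.553%

-9.553%


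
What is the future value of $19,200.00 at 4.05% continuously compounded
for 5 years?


Formula: FV = P * e^(r*t)
Exponent: r*t = 0.0405 * 5 = 0.2025
e^(0.2025) = 1.22446
FV = $19,200.00 * 1.22446 = $23,509.63

$23,509.63


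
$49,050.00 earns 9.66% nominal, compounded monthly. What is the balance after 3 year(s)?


Formula: FV = P * (1 + r/m)^(m*t)
Period rate: r/m = 0.0966 / 12 = 0.00805
Total periods: m*t = 12 * 3 = 36
Growth factor: (1 + 0.00805)^36 = 1.334611
FV = $49,050.00 * 1.334611 = $65,462.66

$65,462.66


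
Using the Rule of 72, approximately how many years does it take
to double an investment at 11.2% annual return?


Formula: Years ≈ 72 / r
Substituting: Years ≈ 72 / 11.2
Years ≈ 6.4

6.4 years


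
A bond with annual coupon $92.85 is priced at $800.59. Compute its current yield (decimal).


Formula: Current yield = annual coupon / price
Substituting: CY = $92.85 / $800.59
CY = 0.115977

0.115977


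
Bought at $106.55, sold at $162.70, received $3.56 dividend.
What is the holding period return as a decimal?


Formula: HPR = (P1 - P0 + D) / P0
Gain: $162.70 - $106.55 + $3.56 = $59.71
HPR = $59.71 / $106.55 = 0.5604

0.5604


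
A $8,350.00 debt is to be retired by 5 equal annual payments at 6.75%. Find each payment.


Formula: PMT = PV * r / (1 - (1+r)^(-n))
Denominator: 1 - (1 + 0.0675)^(-5) = 0.278626
Numerator: $8,350.00 * 0.0675 = 563.625
PMT = 563.625 / 0.278626 = $2,022.87

$2,022.87


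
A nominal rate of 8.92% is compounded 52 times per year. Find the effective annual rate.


Formula: EAR = (1 + r/m)^m - 1
Period rate: r/m = 0.0892 / 52 = 0.001715
Compounding: (1 + 0.001715)^52 = 1.093216
EAR = 1.093216 - 1 = 0.093216

0.093216


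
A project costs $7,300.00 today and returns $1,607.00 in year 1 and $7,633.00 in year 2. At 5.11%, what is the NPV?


Formula: NPV = C0 + C1/(1+r) + C2/(1+r)^2
Discount C1: $1,607.00 / (1 + 0.0511) = $1,528.87
Discount C2: $7,633.00 / (1 + 0.0511)^2 = $6,908.87
NPV = -$7,300.00 + $1,528.87 + $6,908.87 = $1,137.75

$1,137.75


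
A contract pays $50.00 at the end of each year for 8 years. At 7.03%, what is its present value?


Formula: PV = PMT * (1 - (1+r)^(-n)) / r
Discount factor: (1 + 0.0703)^(-8) = 0.580705
Bracket: 1 - 0.580705 = 0.419295
PV = $50.00 * 0.419295 / 0.0703 = $298.22

$298.22


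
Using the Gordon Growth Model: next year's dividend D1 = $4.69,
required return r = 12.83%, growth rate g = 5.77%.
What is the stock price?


Formula: P = D1 / (r - g)
Spread: r - g = 0.1283 - 0.0577 = 0.0706
Substituting: P = $4.69 / 0.0706
P = $66.43

$66.43


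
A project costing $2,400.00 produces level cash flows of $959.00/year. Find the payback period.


Formula: Payback = investment / annual cash flow
Substituting: Payback = $2,400.00 / $959.00
Payback = 2.5026 years

2.5026 years


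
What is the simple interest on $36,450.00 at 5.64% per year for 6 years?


Formula: I = P * r * t
Substituting: I = $36,450.00 * 0.0564 * 6
Step: I = $36,450.00 * 0.3384
I = $12,334.68

$12,334.68


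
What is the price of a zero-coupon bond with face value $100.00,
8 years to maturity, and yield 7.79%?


Formula: Price = FV / (1 + r)^n
Substituting: Price = $100.00 / (1 + 0.0779)^8
Discount factor: (1.0779)^8 = 1.822333
Price = $100.00 / 1.822333 = $54.87

$54.87


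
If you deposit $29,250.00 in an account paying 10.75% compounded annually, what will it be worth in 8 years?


Formula: FV = P * (1 + r)^n
Substituting: FV = $29,250.00 * (1 + 0.1075)^8
Growth factor: (1.1075)^8 = 2.26334
FV = $29,250.00 * 2.26334 = $66,202.71

$66,202.71


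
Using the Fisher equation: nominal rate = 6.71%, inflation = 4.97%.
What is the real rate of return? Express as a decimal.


Formula: (1 + r_real) = (1 + r_nom) / (1 + inflation)
Substituting: (1 + r_real) = 1.0671 / 1.0497
(1 + r_real) = 1.016576
r_real = 1.016576 - 1 = 0.016576

0.016576


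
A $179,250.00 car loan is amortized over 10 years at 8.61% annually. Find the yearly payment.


Formula: PMT = PV * r / (1 - (1+r)^(-n))
Denominator: 1 - (1 + 0.0861)^(-10) = 0.562174
Numerator: $179,250.00 * 0.0861 = 15433.425
PMT = 15433.425 / 0.562174 = $27,453.13

$27,453.13


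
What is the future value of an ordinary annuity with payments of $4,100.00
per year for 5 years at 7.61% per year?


Formula: FV = PMT * ((1+r)^n - 1) / r
Growth factor: (1 + 0.0761)^5 = 1.442989
Numerator: 1.442989 - 1 = 0.442989
FV = $4,100.00 * 0.442989 / 0.0761 = $23,866.71

$23,866.71


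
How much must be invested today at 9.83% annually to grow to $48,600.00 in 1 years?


Formula: PV = FV / (1 + r)^n
Substituting: PV = $48,600.00 / (1 + 0.0983)^1
Discount factor: (1.0983)^1 = 1.0983
PV = $48,600.00 / 1.0983 = $44,250.20

$44,250.20


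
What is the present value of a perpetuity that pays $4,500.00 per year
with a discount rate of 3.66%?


Formula: PV = C / r
Substituting: PV = $4,500.00 / 0.0366
PV = $122,950.82

$122,950.82


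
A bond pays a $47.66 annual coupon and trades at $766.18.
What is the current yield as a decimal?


Formula: Current yield = annual coupon / price
Substituting: CY = $47.66 / $766.18
CY = 0.062205

0.062205


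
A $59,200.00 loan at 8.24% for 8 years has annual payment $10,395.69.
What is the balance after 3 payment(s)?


Formula: Balance = PV*(1+r)^k - PMT*((1+r)^k - 1)/r
Growth: (1 + 0.0824)^3 = 1.268129
Accumulated factor: ((1+r)^k - 1)/r = 3.25399
Balance = $59,200.00 * 1.268129 - $10,395.69 * 3.25399
Balance = $41,245.75

$41,245.75


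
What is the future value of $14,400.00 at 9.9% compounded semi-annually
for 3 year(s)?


Formula: FV = P * (1 + r/m)^(m*t)
Period rate: r/m = 0.099 / 2 = 0.0495
Total periods: m*t = 2 * 3 = 6
Growth factor: (1 + 0.0495)^6 = 1.336271
FV = $14,400.00 * 1.336271 = $19,242.31

$19,242.31


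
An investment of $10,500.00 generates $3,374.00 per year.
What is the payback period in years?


Formula: Payback = investment / annual cash flow
Substituting: Payback = $10,500.00 / $3,374.00
Payback = 3.112 years

3.112 years


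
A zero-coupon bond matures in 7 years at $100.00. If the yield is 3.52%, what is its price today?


Formula: Price = FV / (1 + r)^n
Substituting: Price = $100.00 / (1 + 0.0352)^7
Discount factor: (1.0352)^7 = 1.274001
Price = $100.00 / 1.274001 = $78.49

$78.49


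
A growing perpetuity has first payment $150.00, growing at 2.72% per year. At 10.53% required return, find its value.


Formula: PV = C / (r - g)
Spread: r - g = 0.1053 - 0.0272 = 0.0781
Substituting: PV = $150.00 / 0.0781
PV = $1,920.61

$1,920.61


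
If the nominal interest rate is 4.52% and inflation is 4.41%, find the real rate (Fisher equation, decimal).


Formula: (1 + r_real) = (1 + r_nom) / (1 + inflation)
Substituting: (1 + r_real) = 1.0452 / 1.0441
(1 + r_real) = 1.001054
r_real = 1.001054 - 1 = 0.001054

0.001054


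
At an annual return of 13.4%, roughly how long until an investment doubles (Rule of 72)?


Formula: Years ≈ 72 / r
Substituting: Years ≈ 72 / 13.4
Years ≈ 5.4

5.4 years


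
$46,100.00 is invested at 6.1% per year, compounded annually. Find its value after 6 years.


Formula: FV = P * (1 + r)^n
Substituting: FV = $46,100.00 * (1 + 0.061)^6
Growth factor: (1.061)^6 = 1.426567
FV = $46,100.00 * 1.426567 = $65,764.76

$65,764.76


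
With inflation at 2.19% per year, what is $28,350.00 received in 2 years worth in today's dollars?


Formula: Real value = nominal / (1 + inflation)^years
Price level: (1 + 0.0219)^2 = 1.04428
Real value = $28,350.00 / 1.04428 = $27,147.90

$27,147.90


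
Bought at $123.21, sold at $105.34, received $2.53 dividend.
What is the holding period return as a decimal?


Formula: HPR = (P1 - P0 + D) / P0
Gain: $105.34 - $123.21 + $2.53 = -$15.34
HPR = -$15.34 / $123.21 = -0.1245

-0.1245


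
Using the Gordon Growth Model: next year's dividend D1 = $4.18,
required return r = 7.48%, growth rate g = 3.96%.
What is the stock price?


Formula: P = D1 / (r - g)
Spread: r - g = 0.0748 - 0.0396 = 0.0352
Substituting: P = $4.18 / 0.0352
P = $118.75

$118.75


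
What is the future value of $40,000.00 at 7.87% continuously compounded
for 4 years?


Formula: FV = P * e^(r*t)
Exponent: r*t = 0.0787 * 4 = 0.3148
e^(0.3148) = 1.369985
FV = $40,000.00 * 1.369985 = $54,799.41

$54,799.41


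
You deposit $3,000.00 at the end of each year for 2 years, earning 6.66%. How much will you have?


Formula: FV = PMT * ((1+r)^n - 1) / r
Growth factor: (1 + 0.0666)^2 = 1.137636
Numerator: 1.137636 - 1 = 0.137636
FV = $3,000.00 * 0.137636 / 0.0666 = $6,199.80

$6,199.80


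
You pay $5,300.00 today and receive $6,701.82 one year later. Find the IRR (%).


Formula: IRR = C1/C0 - 1
Substituting: IRR = $6,701.82 / $5,300.00 - 1
Ratio: 1.264494 - 1 = 0.264494
IRR = 26.4494%

26.4494%


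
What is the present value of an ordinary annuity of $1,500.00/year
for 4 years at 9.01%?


Formula: PV = PMT * (1 - (1+r)^(-n)) / r
Discount factor: (1 + 0.0901)^(-4) = 0.708165
Bracket: 1 - 0.708165 = 0.291835
PV = $1,500.00 * 0.291835 / 0.0901 = $4,858.51

$4,858.51


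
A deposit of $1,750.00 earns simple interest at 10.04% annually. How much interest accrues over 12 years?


Formula: I = P * r * t
Substituting: I = $1,750.00 * 0.1004 * 12
Step: I = $1,750.00 * 1.2048
I = $2,108.40

$2,108.40


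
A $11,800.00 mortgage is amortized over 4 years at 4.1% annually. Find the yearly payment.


Formula: PMT = PV * r / (1 - (1+r)^(-n))
Denominator: 1 - (1 + 0.041)^(-4) = 0.148476
Numerator: $11,800.00 * 0.041 = 483.8
PMT = 483.8 / 0.148476 = $3,258.45

$3,258.45


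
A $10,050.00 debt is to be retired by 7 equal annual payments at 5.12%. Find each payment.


Formula: PMT = PV * r / (1 - (1+r)^(-n))
Denominator: 1 - (1 + 0.0512)^(-7) = 0.294978
Numerator: $10,050.00 * 0.0512 = 514.56
PMT = 514.56 / 0.294978 = $1,744.40

$1,744.40


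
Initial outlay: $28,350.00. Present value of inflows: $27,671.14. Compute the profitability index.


Formula: PI = PV(cash flows) / initial investment
Substituting: PI = $27,671.14 / $28,350.00
PI = 0.9761

0.9761


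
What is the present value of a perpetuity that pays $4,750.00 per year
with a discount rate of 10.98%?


Formula: PV = C / r
Substituting: PV = $4,750.00 / 0.1098
PV = $43,260.47

$43,260.47


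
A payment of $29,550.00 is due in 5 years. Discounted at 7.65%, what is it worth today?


Formula: PV = FV / (1 + r)^n
Substituting: PV = $29,550.00 / (1 + 0.0765)^5
Discount factor: (1.0765)^5 = 1.445673
PV = $29,550.00 / 1.445673 = $20,440.30

$20,440.30


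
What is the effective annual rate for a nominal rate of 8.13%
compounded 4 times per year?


Formula: EAR = (1 + r/m)^m - 1
Period rate: r/m = 0.0813 / 4 = 0.020325
Compounding: (1 + 0.020325)^4 = 1.083812
EAR = 1.083812 - 1 = 0.083812

0.083812


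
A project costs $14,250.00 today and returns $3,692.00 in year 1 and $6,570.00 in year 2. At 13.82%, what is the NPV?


Formula: NPV = C0 + C1/(1+r) + C2/(1+r)^2
Discount C1: $3,692.00 / (1 + 0.1382) = $3,243.72
Discount C2: $6,570.00 / (1 + 0.1382)^2 = $5,071.40
NPV = -$14,250.00 + $3,243.72 + $5,071.40 = -$5,934.88

-$5,934.88


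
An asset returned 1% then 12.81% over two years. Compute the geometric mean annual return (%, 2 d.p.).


Formula: Geometric mean = ((1+r1)*(1+r2))^(1/2) - 1
Product: (1 + 0.01) * (1 + 0.1281) = 1.01 * 1.1281 = 1.139381
Square root: 1.139381^0.5 = 1.067418
Geometric mean = 1.067418 - 1 = 0.067418
As percentage: 6.74%

6.74%


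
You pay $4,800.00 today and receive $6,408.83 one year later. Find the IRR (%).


Formula: IRR = C1/C0 - 1
Substituting: IRR = $6,408.83 / $4,800.00 - 1
Ratio: 1.335173 - 1 = 0.335173
IRR = 33.5173%

33.5173%


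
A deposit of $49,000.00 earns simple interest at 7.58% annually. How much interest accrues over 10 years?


Formula: I = P * r * t
Substituting: I = $49,000.00 * 0.0758 * 10
Step: I = $49,000.00 * 0.758
I = $37,142.00

$37,142.00


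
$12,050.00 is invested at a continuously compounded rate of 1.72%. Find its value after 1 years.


Formula: FV = P * e^(r*t)
Exponent: r*t = 0.0172 * 1 = 0.0172
e^(0.0172) = 1.017349
FV = $12,050.00 * 1.017349 = $12,259.05

$12,259.05


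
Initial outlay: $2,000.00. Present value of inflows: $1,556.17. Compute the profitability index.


Formula: PI = PV(cash flows) / initial investment
Substituting: PI = $1,556.17 / $2,000.00
PI = 0.7781

0.7781


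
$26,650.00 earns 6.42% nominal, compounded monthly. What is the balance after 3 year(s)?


Formula: FV = P * (1 + r/m)^(m*t)
Period rate: r/m = 0.0642 / 12 = 0.00535
Total periods: m*t = 12 * 3 = 36
Growth factor: (1 + 0.00535)^36 = 1.211775
FV = $26,650.00 * 1.211775 = $32,293.82

$32,293.82


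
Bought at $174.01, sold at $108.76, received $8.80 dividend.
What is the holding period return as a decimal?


Formula: HPR = (P1 - P0 + D) / P0
Gain: $108.76 - $174.01 + $8.80 = -$56.45
HPR = -$56.45 / $174.01 = -0.3244

-0.3244


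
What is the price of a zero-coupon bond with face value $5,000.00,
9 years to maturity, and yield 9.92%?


Formula: Price = FV / (1 + r)^n
Substituting: Price = $5,000.00 / (1 + 0.0992)^9
Discount factor: (1.0992)^9 = 2.342559
Price = $5,000.00 / 2.342559 = $2,134.42

$2,134.42


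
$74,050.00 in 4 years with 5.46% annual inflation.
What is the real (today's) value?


Formula: Real value = nominal / (1 + inflation)^years
Price level: (1 + 0.0546)^4 = 1.236947
Real value = $74,050.00 / 1.236947 = $59,865.14

$59,865.14


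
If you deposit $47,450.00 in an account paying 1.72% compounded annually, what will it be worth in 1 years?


Formula: FV = P * (1 + r)^n
Substituting: FV = $47,450.00 * (1 + 0.0172)^1
Growth factor: (1.0172)^1 = 1.0172
FV = $47,450.00 * 1.0172 = $48,266.14

$48,266.14


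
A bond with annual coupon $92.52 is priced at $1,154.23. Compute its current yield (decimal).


Formula: Current yield = annual coupon / price
Substituting: CY = $92.52 / $1,154.23
CY = 0.080157

0.080157


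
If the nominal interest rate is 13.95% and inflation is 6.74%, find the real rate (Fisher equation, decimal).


Formula: (1 + r_real) = (1 + r_nom) / (1 + inflation)
Substituting: (1 + r_real) = 1.1395 / 1.0674
(1 + r_real) = 1.067547
r_real = 1.067547 - 1 = 0.067547

0.067547


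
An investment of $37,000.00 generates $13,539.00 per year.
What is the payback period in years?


Formula: Payback = investment / annual cash flow
Substituting: Payback = $37,000.00 / $13,539.00
Payback = 2.7328 years

2.7328 years


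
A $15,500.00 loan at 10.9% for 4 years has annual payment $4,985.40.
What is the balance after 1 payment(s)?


Formula: Balance = PV*(1+r)^k - PMT*((1+r)^k - 1)/r
Growth: (1 + 0.109)^1 = 1.109
Accumulated factor: ((1+r)^k - 1)/r = 1.0
Balance = $15,500.00 * 1.109 - $4,985.40 * 1.0
Balance = $12,204.10

$12,204.10


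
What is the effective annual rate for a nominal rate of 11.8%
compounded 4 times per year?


Formula: EAR = (1 + r/m)^m - 1
Period rate: r/m = 0.118 / 4 = 0.0295
Compounding: (1 + 0.0295)^4 = 1.123325
EAR = 1.123325 - 1 = 0.123325

0.123325


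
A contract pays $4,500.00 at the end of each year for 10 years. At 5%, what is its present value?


Formula: PV = PMT * (1 - (1+r)^(-n)) / r
Discount factor: (1 + 0.05)^(-10) = 0.613913
Bracket: 1 - 0.613913 = 0.386087
PV = $4,500.00 * 0.386087 / 0.05 = $34,747.81

$34,747.81


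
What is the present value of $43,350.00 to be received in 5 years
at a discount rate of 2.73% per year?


Formula: PV = FV / (1 + r)^n
Substituting: PV = $43,350.00 / (1 + 0.0273)^5
Discount factor: (1.0273)^5 = 1.144159
PV = $43,350.00 / 1.144159 = $37,888.09

$37,888.09


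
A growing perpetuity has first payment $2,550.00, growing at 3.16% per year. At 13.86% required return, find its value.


Formula: PV = C / (r - g)
Spread: r - g = 0.1386 - 0.0316 = 0.107
Substituting: PV = $2,550.00 / 0.107
PV = $23,831.78

$23,831.78


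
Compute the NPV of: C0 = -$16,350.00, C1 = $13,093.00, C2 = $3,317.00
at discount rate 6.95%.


Formula: NPV = C0 + C1/(1+r) + C2/(1+r)^2
Discount C1: $13,093.00 / (1 + 0.0695) = $12,242.17
Discount C2: $3,317.00 / (1 + 0.0695)^2 = $2,899.91
NPV = -$16,350.00 + $12,242.17 + $2,899.91 = -$1,207.92

-$1,207.92


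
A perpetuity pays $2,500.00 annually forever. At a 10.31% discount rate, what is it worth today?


Formula: PV = C / r
Substituting: PV = $2,500.00 / 0.1031
PV = $24,248.30

$24,248.30


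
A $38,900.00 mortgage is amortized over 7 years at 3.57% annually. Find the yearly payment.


Formula: PMT = PV * r / (1 - (1+r)^(-n))
Denominator: 1 - (1 + 0.0357)^(-7) = 0.21772
Numerator: $38,900.00 * 0.0357 = 1388.73
PMT = 1388.73 / 0.21772 = $6,378.51

$6,378.51


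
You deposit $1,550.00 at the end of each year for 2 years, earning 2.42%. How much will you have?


Formula: FV = PMT * ((1+r)^n - 1) / r
Growth factor: (1 + 0.0242)^2 = 1.048986
Numerator: 1.048986 - 1 = 0.048986
FV = $1,550.00 * 0.048986 / 0.0242 = $3,137.51

$3,137.51


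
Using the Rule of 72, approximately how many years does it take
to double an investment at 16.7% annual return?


Formula: Years ≈ 72 / r
Substituting: Years ≈ 72 / 16.7
Years ≈ 4.3

4.3 years


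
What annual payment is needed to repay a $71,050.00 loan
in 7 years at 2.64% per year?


Formula: PMT = PV * r / (1 - (1+r)^(-n))
Denominator: 1 - (1 + 0.0264)^(-7) = 0.166734
Numerator: $71,050.00 * 0.0264 = 1875.72
PMT = 1875.72 / 0.166734 = $11,249.75

$11,249.75


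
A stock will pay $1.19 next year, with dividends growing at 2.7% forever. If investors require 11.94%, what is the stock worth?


Formula: P = D1 / (r - g)
Spread: r - g = 0.1194 - 0.027 = 0.0924
Substituting: P = $1.19 / 0.0924
P = $12.88

$12.88


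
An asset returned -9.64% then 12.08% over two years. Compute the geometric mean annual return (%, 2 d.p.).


Formula: Geometric mean = ((1+r1)*(1+r2))^(1/2) - 1
Product: (1 + -0.0964) * (1 + 0.1208) = 0.9036 * 1.1208 = 1.012755
Square root: 1.012755^0.5 = 1.006357
Geometric mean = 1.006357 - 1 = 0.006357
As percentage: 0.64%

0.64%


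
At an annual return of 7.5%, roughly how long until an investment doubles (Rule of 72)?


Formula: Years ≈ 72 / r
Substituting: Years ≈ 72 / 7.5
Years ≈ 9.6

9.6 years


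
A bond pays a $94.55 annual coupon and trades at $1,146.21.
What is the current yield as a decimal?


Formula: Current yield = annual coupon / price
Substituting: CY = $94.55 / $1,146.21
CY = 0.082489

0.082489


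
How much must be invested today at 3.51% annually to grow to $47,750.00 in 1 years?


Formula: PV = FV / (1 + r)^n
Substituting: PV = $47,750.00 / (1 + 0.0351)^1
Discount factor: (1.0351)^1 = 1.0351
PV = $47,750.00 / 1.0351 = $46,130.81

$46,130.81


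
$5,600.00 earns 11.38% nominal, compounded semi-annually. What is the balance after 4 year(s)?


Formula: FV = P * (1 + r/m)^(m*t)
Period rate: r/m = 0.1138 / 2 = 0.0569
Total periods: m*t = 2 * 4 = 8
Growth factor: (1 + 0.0569)^8 = 1.556938
FV = $5,600.00 * 1.556938 = $8,718.85

$8,718.85


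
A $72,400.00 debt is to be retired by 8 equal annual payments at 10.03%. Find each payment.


Formula: PMT = PV * r / (1 - (1+r)^(-n))
Denominator: 1 - (1 + 0.1003)^(-8) = 0.534509
Numerator: $72,400.00 * 0.1003 = 7261.72
PMT = 7261.72 / 0.534509 = $13,585.77

$13,585.77


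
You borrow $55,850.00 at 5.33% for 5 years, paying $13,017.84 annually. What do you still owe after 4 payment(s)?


Formula: Balance = PV*(1+r)^k - PMT*((1+r)^k - 1)/r
Growth: (1 + 0.0533)^4 = 1.230859
Accumulated factor: ((1+r)^k - 1)/r = 4.331315
Balance = $55,850.00 * 1.230859 - $13,017.84 * 4.331315
Balance = $12,359.11

$12,359.11


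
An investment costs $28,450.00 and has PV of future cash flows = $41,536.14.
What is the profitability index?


Formula: PI = PV(cash flows) / initial investment
Substituting: PI = $41,536.14 / $28,450.00
PI = 1.46

1.46


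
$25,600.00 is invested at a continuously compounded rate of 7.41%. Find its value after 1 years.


Formula: FV = P * e^(r*t)
Exponent: r*t = 0.0741 * 1 = 0.0741
e^(0.0741) = 1.076914
FV = $25,600.00 * 1.076914 = $27,569.01

$27,569.01


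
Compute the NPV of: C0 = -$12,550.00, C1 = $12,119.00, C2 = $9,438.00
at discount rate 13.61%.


Formula: NPV = C0 + C1/(1+r) + C2/(1+r)^2
Discount C1: $12,119.00 / (1 + 0.1361) = $10,667.19
Discount C2: $9,438.00 / (1 + 0.1361)^2 = $7,312.18
NPV = -$12,550.00 + $10,667.19 + $7,312.18 = $5,429.37

$5,429.37


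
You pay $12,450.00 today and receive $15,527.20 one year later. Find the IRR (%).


Formula: IRR = C1/C0 - 1
Substituting: IRR = $15,527.20 / $12,450.00 - 1
Ratio: 1.247165 - 1 = 0.247165
IRR = 24.7165%

24.7165%


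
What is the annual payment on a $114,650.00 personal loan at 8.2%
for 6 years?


Formula: PMT = PV * r / (1 - (1+r)^(-n))
Denominator: 1 - (1 + 0.082)^(-6) = 0.376787
Numerator: $114,650.00 * 0.082 = 9401.3
PMT = 9401.3 / 0.376787 = $24,951.23

$24,951.23


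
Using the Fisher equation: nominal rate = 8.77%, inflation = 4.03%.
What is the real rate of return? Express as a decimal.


Formula: (1 + r_real) = (1 + r_nom) / (1 + inflation)
Substituting: (1 + r_real) = 1.0877 / 1.0403
(1 + r_real) = 1.045564
r_real = 1.045564 - 1 = 0.045564

0.045564


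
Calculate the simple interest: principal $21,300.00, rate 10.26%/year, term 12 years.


Formula: I = P * r * t
Substituting: I = $21,300.00 * 0.1026 * 12
Step: I = $21,300.00 * 1.2312
I = $26,224.56

$26,224.56


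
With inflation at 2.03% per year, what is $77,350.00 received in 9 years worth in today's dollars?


Formula: Real value = nominal / (1 + inflation)^years
Price level: (1 + 0.0203)^9 = 1.19826
Real value = $77,350.00 / 1.19826 = $64,551.95

$64,551.95


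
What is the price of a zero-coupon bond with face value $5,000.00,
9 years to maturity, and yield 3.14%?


Formula: Price = FV / (1 + r)^n
Substituting: Price = $5,000.00 / (1 + 0.0314)^9
Discount factor: (1.0314)^9 = 1.320822
Price = $5,000.00 / 1.320822 = $3,785.52

$3,785.52


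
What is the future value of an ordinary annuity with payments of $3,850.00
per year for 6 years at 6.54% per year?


Formula: FV = PMT * ((1+r)^n - 1) / r
Growth factor: (1 + 0.0654)^6 = 1.462434
Numerator: 1.462434 - 1 = 0.462434
FV = $3,850.00 * 0.462434 / 0.0654 = $27,222.77

$27,222.77


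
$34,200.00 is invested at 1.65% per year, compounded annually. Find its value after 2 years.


Formula: FV = P * (1 + r)^n
Substituting: FV = $34,200.00 * (1 + 0.0165)^2
Growth factor: (1.0165)^2 = 1.033272
FV = $34,200.00 * 1.033272 = $35,337.91

$35,337.91


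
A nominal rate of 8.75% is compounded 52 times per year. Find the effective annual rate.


Formula: EAR = (1 + r/m)^m - 1
Period rate: r/m = 0.0875 / 52 = 0.001683
Compounding: (1 + 0.001683)^52 = 1.091362
EAR = 1.091362 - 1 = 0.091362

0.091362


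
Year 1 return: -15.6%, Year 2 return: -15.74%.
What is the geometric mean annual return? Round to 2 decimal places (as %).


Formula: Geometric mean = ((1+r1)*(1+r2))^(1/2) - 1
Product: (1 + -0.156) * (1 + -0.1574) = 0.844 * 0.8426 = 0.711154
Square root: 0.711154^0.5 = 0.8433
Geometric mean = 0.8433 - 1 = -0.1567
As percentage: -15.67%

-15.67%


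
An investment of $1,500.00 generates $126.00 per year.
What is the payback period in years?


Formula: Payback = investment / annual cash flow
Substituting: Payback = $1,500.00 / $126.00
Payback = 11.9048 years

11.9048 years


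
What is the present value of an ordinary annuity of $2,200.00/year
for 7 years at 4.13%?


Formula: PV = PMT * (1 - (1+r)^(-n)) / r
Discount factor: (1 + 0.0413)^(-7) = 0.753302
Bracket: 1 - 0.753302 = 0.246698
PV = $2,200.00 * 0.246698 / 0.0413 = $13,141.32

$13,141.32


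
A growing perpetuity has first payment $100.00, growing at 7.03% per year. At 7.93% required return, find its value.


Formula: PV = C / (r - g)
Spread: r - g = 0.0793 - 0.0703 = 0.009
Substituting: PV = $100.00 / 0.009
PV = $11,111.11

$11,111.11


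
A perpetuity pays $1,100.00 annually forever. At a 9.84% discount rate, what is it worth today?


Formula: PV = C / r
Substituting: PV = $1,100.00 / 0.0984
PV = $11,178.86

$11,178.86


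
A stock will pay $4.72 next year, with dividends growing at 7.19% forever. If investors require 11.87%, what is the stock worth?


Formula: P = D1 / (r - g)
Spread: r - g = 0.1187 - 0.0719 = 0.0468
Substituting: P = $4.72 / 0.0468
P = $100.85

$100.85


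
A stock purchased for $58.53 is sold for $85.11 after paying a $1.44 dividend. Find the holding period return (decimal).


Formula: HPR = (P1 - P0 + D) / P0
Gain: $85.11 - $58.53 + $1.44 = $28.02
HPR = $28.02 / $58.53 = 0.4787

0.4787


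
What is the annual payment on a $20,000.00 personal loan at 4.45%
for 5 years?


Formula: PMT = PV * r / (1 - (1+r)^(-n))
Denominator: 1 - (1 + 0.0445)^(-5) = 0.195626
Numerator: $20,000.00 * 0.0445 = 890.0
PMT = 890.0 / 0.195626 = $4,549.49

$4,549.49


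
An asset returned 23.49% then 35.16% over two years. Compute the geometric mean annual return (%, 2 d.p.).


Formula: Geometric mean = ((1+r1)*(1+r2))^(1/2) - 1
Product: (1 + 0.2349) * (1 + 0.3516) = 1.2349 * 1.3516 = 1.669091
Square root: 1.669091^0.5 = 1.291933
Geometric mean = 1.291933 - 1 = 0.291933
As percentage: 29.19%

29.19%


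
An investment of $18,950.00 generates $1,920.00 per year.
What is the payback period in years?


Formula: Payback = investment / annual cash flow
Substituting: Payback = $18,950.00 / $1,920.00
Payback = 9.8698 years

9.8698 years


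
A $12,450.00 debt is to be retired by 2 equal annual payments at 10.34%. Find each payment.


Formula: PMT = PV * r / (1 - (1+r)^(-n))
Denominator: 1 - (1 + 0.1034)^(-2) = 0.178639
Numerator: $12,450.00 * 0.1034 = 1287.33
PMT = 1287.33 / 0.178639 = $7,206.32

$7,206.32


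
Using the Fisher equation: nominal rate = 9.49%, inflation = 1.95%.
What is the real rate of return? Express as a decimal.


Formula: (1 + r_real) = (1 + r_nom) / (1 + inflation)
Substituting: (1 + r_real) = 1.0949 / 1.0195
(1 + r_real) = 1.073958
r_real = 1.073958 - 1 = 0.073958

0.073958


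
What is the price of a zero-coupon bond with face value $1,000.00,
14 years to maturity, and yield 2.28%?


Formula: Price = FV / (1 + r)^n
Substituting: Price = $1,000.00 / (1 + 0.0228)^14
Discount factor: (1.0228)^14 = 1.371103
Price = $1,000.00 / 1.371103 = $729.34

$729.34


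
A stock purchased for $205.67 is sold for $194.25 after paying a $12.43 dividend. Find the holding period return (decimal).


Formula: HPR = (P1 - P0 + D) / P0
Gain: $194.25 - $205.67 + $12.43 = $1.01
HPR = $1.01 / $205.67 = 0.0049

0.0049


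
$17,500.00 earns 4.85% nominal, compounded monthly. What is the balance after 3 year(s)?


Formula: FV = P * (1 + r/m)^(m*t)
Period rate: r/m = 0.0485 / 12 = 0.004042
Total periods: m*t = 12 * 3 = 36
Growth factor: (1 + 0.004042)^36 = 1.156279
FV = $17,500.00 * 1.156279 = $20,234.88

$20,234.88


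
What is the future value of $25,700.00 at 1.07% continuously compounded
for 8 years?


Formula: FV = P * e^(r*t)
Exponent: r*t = 0.0107 * 8 = 0.0856
e^(0.0856) = 1.08937
FV = $25,700.00 * 1.08937 = $27,996.82

$27,996.82


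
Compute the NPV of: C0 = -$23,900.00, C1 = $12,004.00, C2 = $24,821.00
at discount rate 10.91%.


Formula: NPV = C0 + C1/(1+r) + C2/(1+r)^2
Discount C1: $12,004.00 / (1 + 0.1091) = $10,823.19
Discount C2: $24,821.00 / (1 + 0.1091)^2 = $20,177.99
NPV = -$23,900.00 + $10,823.19 + $20,177.99 = $7,101.18

$7,101.18


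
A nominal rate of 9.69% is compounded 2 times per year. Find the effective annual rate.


Formula: EAR = (1 + r/m)^m - 1
Period rate: r/m = 0.0969 / 2 = 0.04845
Compounding: (1 + 0.04845)^2 = 1.099247
EAR = 1.099247 - 1 = 0.099247

0.099247


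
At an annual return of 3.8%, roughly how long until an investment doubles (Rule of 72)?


Formula: Years ≈ 72 / r
Substituting: Years ≈ 72 / 3.8
Years ≈ 18.9

18.9 years


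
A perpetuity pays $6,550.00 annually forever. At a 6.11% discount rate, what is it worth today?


Formula: PV = C / r
Substituting: PV = $6,550.00 / 0.0611
PV = $107,201.31

$107,201.31


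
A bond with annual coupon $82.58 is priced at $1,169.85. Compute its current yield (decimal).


Formula: Current yield = annual coupon / price
Substituting: CY = $82.58 / $1,169.85
CY = 0.07059

0.07059


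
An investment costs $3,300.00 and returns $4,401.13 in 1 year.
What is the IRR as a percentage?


Formula: IRR = C1/C0 - 1
Substituting: IRR = $4,401.13 / $3,300.00 - 1
Ratio: 1.333676 - 1 = 0.333676
IRR = 33.3676%

33.3676%


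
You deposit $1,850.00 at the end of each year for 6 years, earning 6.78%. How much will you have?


Formula: FV = PMT * ((1+r)^n - 1) / r
Growth factor: (1 + 0.0678)^6 = 1.482312
Numerator: 1.482312 - 1 = 0.482312
FV = $1,850.00 * 0.482312 / 0.0678 = $13,160.42

$13,160.42


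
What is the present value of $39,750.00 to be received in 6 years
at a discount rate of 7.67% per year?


Formula: PV = FV / (1 + r)^n
Substituting: PV = $39,750.00 / (1 + 0.0767)^6
Discount factor: (1.0767)^6 = 1.558003
PV = $39,750.00 / 1.558003 = $25,513.43

$25,513.43


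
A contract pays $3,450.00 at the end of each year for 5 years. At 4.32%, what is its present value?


Formula: PV = PMT * (1 - (1+r)^(-n)) / r
Discount factor: (1 + 0.0432)^(-5) = 0.809398
Bracket: 1 - 0.809398 = 0.190602
PV = $3,450.00 * 0.190602 / 0.0432 = $15,221.69

$15,221.69


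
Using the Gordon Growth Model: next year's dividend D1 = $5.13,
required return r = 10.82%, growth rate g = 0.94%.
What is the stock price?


Formula: P = D1 / (r - g)
Spread: r - g = 0.1082 - 0.0094 = 0.0988
Substituting: P = $5.13 / 0.0988
P = $51.92

$51.92


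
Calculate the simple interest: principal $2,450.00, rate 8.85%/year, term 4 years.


Formula: I = P * r * t
Substituting: I = $2,450.00 * 0.0885 * 4
Step: I = $2,450.00 * 0.354
I = $867.30

$867.30


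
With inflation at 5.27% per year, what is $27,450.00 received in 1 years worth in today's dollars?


Formula: Real value = nominal / (1 + inflation)^years
Price level: (1 + 0.0527)^1 = 1.0527
Real value = $27,450.00 / 1.0527 = $26,075.81

$26,075.81


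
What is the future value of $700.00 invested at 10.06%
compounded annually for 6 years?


Formula: FV = P * (1 + r)^n
Substituting: FV = $700.00 * (1 + 0.1006)^6
Growth factor: (1.1006)^6 = 1.777367
FV = $700.00 * 1.777367 = $1,244.16

$1,244.16


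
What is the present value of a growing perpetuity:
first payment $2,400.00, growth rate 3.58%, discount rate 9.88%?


Formula: PV = C / (r - g)
Spread: r - g = 0.0988 - 0.0358 = 0.063
Substituting: PV = $2,400.00 / 0.063
PV = $38,095.24

$38,095.24


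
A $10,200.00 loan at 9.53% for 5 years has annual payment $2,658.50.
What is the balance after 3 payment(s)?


Formula: Balance = PV*(1+r)^k - PMT*((1+r)^k - 1)/r
Growth: (1 + 0.0953)^3 = 1.314012
Accumulated factor: ((1+r)^k - 1)/r = 3.294982
Balance = $10,200.00 * 1.314012 - $2,658.50 * 3.294982
Balance = $4,643.21

$4,643.21


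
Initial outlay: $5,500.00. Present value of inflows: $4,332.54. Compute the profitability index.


Formula: PI = PV(cash flows) / initial investment
Substituting: PI = $4,332.54 / $5,500.00
PI = 0.7877

0.7877


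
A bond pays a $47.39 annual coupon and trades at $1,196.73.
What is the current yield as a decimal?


Formula: Current yield = annual coupon / price
Substituting: CY = $47.39 / $1,196.73
CY = 0.0396

0.0396


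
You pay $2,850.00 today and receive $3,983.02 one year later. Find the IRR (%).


Formula: IRR = C1/C0 - 1
Substituting: IRR = $3,983.02 / $2,850.00 - 1
Ratio: 1.397551 - 1 = 0.397551
IRR = 39.7551%

39.7551%


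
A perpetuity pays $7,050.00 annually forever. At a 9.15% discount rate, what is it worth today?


Formula: PV = C / r
Substituting: PV = $7,050.00 / 0.0915
PV = $77,049.18

$77,049.18


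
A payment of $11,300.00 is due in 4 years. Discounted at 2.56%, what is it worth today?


Formula: PV = FV / (1 + r)^n
Substituting: PV = $11,300.00 / (1 + 0.0256)^4
Discount factor: (1.0256)^4 = 1.1064
PV = $11,300.00 / 1.1064 = $10,213.31

$10,213.31


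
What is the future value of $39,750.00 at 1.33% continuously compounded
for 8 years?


Formula: FV = P * e^(r*t)
Exponent: r*t = 0.0133 * 8 = 0.1064
e^(0.1064) = 1.112267
FV = $39,750.00 * 1.112267 = $44,212.60

$44,212.60
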